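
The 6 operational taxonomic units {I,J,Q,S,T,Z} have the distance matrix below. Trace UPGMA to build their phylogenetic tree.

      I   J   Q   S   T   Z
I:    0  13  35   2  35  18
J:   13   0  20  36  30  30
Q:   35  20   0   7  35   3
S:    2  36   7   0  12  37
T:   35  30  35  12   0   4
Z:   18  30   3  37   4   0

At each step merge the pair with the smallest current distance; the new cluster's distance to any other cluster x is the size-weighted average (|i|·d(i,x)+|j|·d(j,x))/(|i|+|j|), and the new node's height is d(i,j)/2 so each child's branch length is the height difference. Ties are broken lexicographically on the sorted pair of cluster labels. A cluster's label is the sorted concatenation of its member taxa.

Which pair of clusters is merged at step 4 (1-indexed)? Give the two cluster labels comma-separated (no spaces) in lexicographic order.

iteration 1: select I,S (d=2); attach at lengths (1, 1); label the merged cluster IS
  updated: d(IS,J)=49/2, d(IS,Q)=21, d(IS,T)=47/2, d(IS,Z)=55/2
iteration 2: select Q,Z (d=3); attach at lengths (3/2, 3/2); label the merged cluster QZ
  updated: d(IS,QZ)=97/4, d(J,QZ)=25, d(QZ,T)=39/2
iteration 3: select QZ,T (d=39/2); attach at lengths (33/4, 39/4); label the merged cluster QTZ
  updated: d(IS,QTZ)=24, d(J,QTZ)=80/3
iteration 4: select IS,QTZ (d=24); attach at lengths (11, 9/4); label the merged cluster IQSTZ
  updated: d(IQSTZ,J)=129/5
iteration 5: select IQSTZ,J (d=129/5); attach at lengths (9/10, 129/10); label the merged cluster IJQSTZ
final tree: (((I:1,S:1):11,((Q:3/2,Z:3/2):33/4,T:39/4):9/4):9/10,J:129/10)
total length: 1001/20

IS,QTZ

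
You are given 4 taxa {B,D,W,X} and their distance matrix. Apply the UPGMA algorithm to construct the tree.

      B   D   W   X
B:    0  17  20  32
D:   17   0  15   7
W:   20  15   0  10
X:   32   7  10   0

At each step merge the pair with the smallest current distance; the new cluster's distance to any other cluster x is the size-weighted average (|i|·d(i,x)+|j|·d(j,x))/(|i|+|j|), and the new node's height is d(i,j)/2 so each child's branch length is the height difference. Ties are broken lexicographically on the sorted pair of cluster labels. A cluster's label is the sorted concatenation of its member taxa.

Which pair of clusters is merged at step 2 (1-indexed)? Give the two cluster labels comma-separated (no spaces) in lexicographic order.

1. join D+X (d=7) ⇒ DX; edges |D|=7/2, |X|=7/2
  updated: d(B,DX)=49/2, d(DX,W)=25/2
2. join DX+W (d=25/2) ⇒ DWX; edges |DX|=11/4, |W|=25/4
  updated: d(B,DWX)=23
3. join B+DWX (d=23) ⇒ BDWX; edges |B|=23/2, |DWX|=21/4
final tree: (B:23/2,((D:7/2,X:7/2):11/4,W:25/4):21/4)
total length: 131/4

DX,W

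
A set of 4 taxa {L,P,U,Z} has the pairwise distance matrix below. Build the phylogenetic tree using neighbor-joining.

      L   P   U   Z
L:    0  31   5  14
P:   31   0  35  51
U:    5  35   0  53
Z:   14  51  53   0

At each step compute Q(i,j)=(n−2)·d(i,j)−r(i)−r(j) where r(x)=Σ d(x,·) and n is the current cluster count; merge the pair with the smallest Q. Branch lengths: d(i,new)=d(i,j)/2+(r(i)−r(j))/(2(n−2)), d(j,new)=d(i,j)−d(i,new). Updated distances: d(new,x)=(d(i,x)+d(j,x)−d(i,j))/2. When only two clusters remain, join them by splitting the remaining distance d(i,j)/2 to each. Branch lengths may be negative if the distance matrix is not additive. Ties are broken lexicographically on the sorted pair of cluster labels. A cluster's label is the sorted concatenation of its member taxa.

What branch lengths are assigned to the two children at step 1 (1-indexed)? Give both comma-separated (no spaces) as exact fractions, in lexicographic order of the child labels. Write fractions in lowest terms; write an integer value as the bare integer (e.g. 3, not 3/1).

-10,24

1. join L+Z (d=14, Q=-140) ⇒ LZ; edges |L|=-10, |Z|=24
  updated: d(LZ,P)=34, d(LZ,U)=22
2. join LZ+P (d=34, Q=-91) ⇒ LPZ; edges |LZ|=21/2, |P|=47/2
  updated: d(LPZ,U)=23/2
3. join LPZ+U (d=23/2) ⇒ LPUZ; edges |LPZ|=23/4, |U|=23/4
final tree: (((L:-10,Z:24):21/2,P:47/2):23/4,U:23/4)
total length: 119/2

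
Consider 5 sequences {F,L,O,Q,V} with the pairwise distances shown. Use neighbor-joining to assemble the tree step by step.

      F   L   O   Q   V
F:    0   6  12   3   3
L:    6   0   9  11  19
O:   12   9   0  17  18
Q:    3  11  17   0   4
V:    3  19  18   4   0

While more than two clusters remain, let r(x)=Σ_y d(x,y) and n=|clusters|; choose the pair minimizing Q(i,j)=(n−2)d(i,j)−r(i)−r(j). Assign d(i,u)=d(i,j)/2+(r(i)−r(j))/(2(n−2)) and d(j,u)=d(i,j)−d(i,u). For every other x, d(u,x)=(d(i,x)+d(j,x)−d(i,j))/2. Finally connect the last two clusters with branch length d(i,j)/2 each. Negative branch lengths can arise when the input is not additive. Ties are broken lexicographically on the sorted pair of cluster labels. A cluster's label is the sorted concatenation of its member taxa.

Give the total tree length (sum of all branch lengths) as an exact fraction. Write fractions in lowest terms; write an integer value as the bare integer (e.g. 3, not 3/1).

165/8

1. join L+O (d=9, Q=-74) ⇒ LO; edges |L|=8/3, |O|=19/3
  updated: d(F,LO)=9/2, d(LO,Q)=19/2, d(LO,V)=14
2. join F+LO (d=9/2, Q=-59/2) ⇒ FLO; edges |F|=-17/8, |LO|=53/8
  updated: d(FLO,Q)=4, d(FLO,V)=25/4
3. join FLO+Q (d=4, Q=-57/4) ⇒ FLOQ; edges |FLO|=25/8, |Q|=7/8
  updated: d(FLOQ,V)=25/8
4. join FLOQ+V (d=25/8) ⇒ FLOQV; edges |FLOQ|=25/16, |V|=25/16
final tree: (((F:-17/8,(L:8/3,O:19/3):53/8):25/8,Q:7/8):25/16,V:25/16)
total length: 165/8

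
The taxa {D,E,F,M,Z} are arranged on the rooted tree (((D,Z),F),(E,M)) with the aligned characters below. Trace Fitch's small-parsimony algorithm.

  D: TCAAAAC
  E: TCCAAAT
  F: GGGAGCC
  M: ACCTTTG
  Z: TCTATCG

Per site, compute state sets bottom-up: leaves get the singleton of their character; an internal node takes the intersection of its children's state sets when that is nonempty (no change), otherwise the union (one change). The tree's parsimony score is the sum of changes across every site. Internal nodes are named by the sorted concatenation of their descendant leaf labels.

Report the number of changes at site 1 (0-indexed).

site 0, node DZ: D={T} ∩ Z={T} → {T} (+0)
site 0, node DFZ: DZ={T} ∪ F={G} → {G,T} (+1)
site 0, node EM: E={T} ∪ M={A} → {A,T} (+1)
site 0, node DEFMZ: DFZ={G,T} ∩ EM={A,T} → {T} (+0)
site 1, node DZ: D={C} ∩ Z={C} → {C} (+0)
site 1, node DFZ: DZ={C} ∪ F={G} → {C,G} (+1)
site 1, node EM: E={C} ∩ M={C} → {C} (+0)
site 1, node DEFMZ: DFZ={C,G} ∩ EM={C} → {C} (+0)
site 2, node DZ: D={A} ∪ Z={T} → {A,T} (+1)
site 2, node DFZ: DZ={A,T} ∪ F={G} → {A,G,T} (+1)
site 2, node EM: E={C} ∩ M={C} → {C} (+0)
site 2, node DEFMZ: DFZ={A,G,T} ∪ EM={C} → {A,C,G,T} (+1)
site 3, node DZ: D={A} ∩ Z={A} → {A} (+0)
site 3, node DFZ: DZ={A} ∩ F={A} → {A} (+0)
site 3, node EM: E={A} ∪ M={T} → {A,T} (+1)
site 3, node DEFMZ: DFZ={A} ∩ EM={A,T} → {A} (+0)
site 4, node DZ: D={A} ∪ Z={T} → {A,T} (+1)
site 4, node DFZ: DZ={A,T} ∪ F={G} → {A,G,T} (+1)
site 4, node EM: E={A} ∪ M={T} → {A,T} (+1)
site 4, node DEFMZ: DFZ={A,G,T} ∩ EM={A,T} → {A,T} (+0)
site 5, node DZ: D={A} ∪ Z={C} → {A,C} (+1)
site 5, node DFZ: DZ={A,C} ∩ F={C} → {C} (+0)
site 5, node EM: E={A} ∪ M={T} → {A,T} (+1)
site 5, node DEFMZ: DFZ={C} ∪ EM={A,T} → {A,C,T} (+1)
site 6, node DZ: D={C} ∪ Z={G} → {C,G} (+1)
site 6, node DFZ: DZ={C,G} ∩ F={C} → {C} (+0)
site 6, node EM: E={T} ∪ M={G} → {G,T} (+1)
site 6, node DEFMZ: DFZ={C} ∪ EM={G,T} → {C,G,T} (+1)
per-site changes: [2, 1, 3, 1, 3, 3, 3]; total = 16

1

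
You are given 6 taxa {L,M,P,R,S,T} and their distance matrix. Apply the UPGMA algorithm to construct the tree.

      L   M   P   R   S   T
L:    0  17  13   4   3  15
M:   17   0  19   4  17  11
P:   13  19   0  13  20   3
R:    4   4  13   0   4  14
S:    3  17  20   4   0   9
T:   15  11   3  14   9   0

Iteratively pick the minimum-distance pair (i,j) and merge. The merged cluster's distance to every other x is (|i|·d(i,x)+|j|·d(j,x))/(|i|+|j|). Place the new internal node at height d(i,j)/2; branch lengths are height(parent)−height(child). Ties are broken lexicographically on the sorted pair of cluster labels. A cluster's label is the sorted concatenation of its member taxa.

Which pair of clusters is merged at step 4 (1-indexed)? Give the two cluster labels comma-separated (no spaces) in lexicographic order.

step 1: merge (L,S) at d=3; branch lengths L→3/2, S→3/2; new cluster LS
  updated: d(LS,M)=17, d(LS,P)=33/2, d(LS,R)=4, d(LS,T)=12
step 2: merge (P,T) at d=3; branch lengths P→3/2, T→3/2; new cluster PT
  updated: d(LS,PT)=57/4, d(M,PT)=15, d(PT,R)=27/2
step 3: merge (LS,R) at d=4; branch lengths LS→1/2, R→2; new cluster LRS
  updated: d(LRS,M)=38/3, d(LRS,PT)=14
step 4: merge (LRS,M) at d=38/3; branch lengths LRS→13/3, M→19/3; new cluster LMRS
  updated: d(LMRS,PT)=57/4
step 5: merge (LMRS,PT) at d=57/4; branch lengths LMRS→19/24, PT→45/8; new cluster LMPRST
final tree: ((((L:3/2,S:3/2):1/2,R:2):13/3,M:19/3):19/24,(P:3/2,T:3/2):45/8)
total length: 307/12

LRS,M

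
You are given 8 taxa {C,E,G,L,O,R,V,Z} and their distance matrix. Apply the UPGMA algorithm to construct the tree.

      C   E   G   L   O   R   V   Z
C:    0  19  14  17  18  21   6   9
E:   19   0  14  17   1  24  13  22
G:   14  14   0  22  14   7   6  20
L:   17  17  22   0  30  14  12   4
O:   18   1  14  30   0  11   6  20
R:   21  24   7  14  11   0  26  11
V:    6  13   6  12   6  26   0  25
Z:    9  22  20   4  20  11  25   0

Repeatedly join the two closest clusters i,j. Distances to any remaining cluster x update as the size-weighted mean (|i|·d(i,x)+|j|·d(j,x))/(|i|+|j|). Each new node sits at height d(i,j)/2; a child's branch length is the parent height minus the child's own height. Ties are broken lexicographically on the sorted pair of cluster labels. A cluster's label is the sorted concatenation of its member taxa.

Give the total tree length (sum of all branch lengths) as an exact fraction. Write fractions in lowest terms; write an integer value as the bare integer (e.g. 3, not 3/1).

step 1: merge (E,O) at d=1; branch lengths E→1/2, O→1/2; new cluster EO
  updated: d(C,EO)=37/2, d(EO,G)=14, d(EO,L)=47/2, d(EO,R)=35/2, d(EO,V)=19/2, d(EO,Z)=21
step 2: merge (L,Z) at d=4; branch lengths L→2, Z→2; new cluster LZ
  updated: d(C,LZ)=13, d(EO,LZ)=89/4, d(G,LZ)=21, d(LZ,R)=25/2, d(LZ,V)=37/2
step 3: merge (C,V) at d=6; branch lengths C→3, V→3; new cluster CV
  updated: d(CV,EO)=14, d(CV,G)=10, d(CV,LZ)=63/4, d(CV,R)=47/2
step 4: merge (G,R) at d=7; branch lengths G→7/2, R→7/2; new cluster GR
  updated: d(CV,GR)=67/4, d(EO,GR)=63/4, d(GR,LZ)=67/4
step 5: merge (CV,EO) at d=14; branch lengths CV→4, EO→13/2; new cluster CEOV
  updated: d(CEOV,GR)=65/4, d(CEOV,LZ)=19
step 6: merge (CEOV,GR) at d=65/4; branch lengths CEOV→9/8, GR→37/8; new cluster CEGORV
  updated: d(CEGORV,LZ)=73/4
step 7: merge (CEGORV,LZ) at d=73/4; branch lengths CEGORV→1, LZ→57/8; new cluster CEGLORVZ
final tree: ((((C:3,V:3):4,(E:1/2,O:1/2):13/2):9/8,(G:7/2,R:7/2):37/8):1,(L:2,Z:2):57/8)
total length: 339/8

339/8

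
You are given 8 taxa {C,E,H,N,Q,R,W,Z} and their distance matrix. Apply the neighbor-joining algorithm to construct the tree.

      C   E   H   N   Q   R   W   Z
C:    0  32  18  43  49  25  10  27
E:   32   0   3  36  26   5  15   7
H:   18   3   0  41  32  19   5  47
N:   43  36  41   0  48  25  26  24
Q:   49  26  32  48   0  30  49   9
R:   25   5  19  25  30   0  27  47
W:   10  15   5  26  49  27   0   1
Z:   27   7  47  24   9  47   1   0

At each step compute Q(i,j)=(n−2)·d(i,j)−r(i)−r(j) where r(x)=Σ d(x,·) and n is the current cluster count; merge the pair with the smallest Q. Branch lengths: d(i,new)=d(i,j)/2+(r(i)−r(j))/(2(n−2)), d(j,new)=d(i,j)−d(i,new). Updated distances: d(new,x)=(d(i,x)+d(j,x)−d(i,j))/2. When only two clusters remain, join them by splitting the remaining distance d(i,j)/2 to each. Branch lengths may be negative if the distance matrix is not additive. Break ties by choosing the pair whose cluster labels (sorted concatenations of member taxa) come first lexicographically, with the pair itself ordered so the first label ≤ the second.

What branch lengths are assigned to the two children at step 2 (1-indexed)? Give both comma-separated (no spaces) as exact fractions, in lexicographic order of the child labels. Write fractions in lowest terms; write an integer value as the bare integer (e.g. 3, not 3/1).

54/5,-4/5

iteration 1: select Q,Z (d=9, Q=-351); attach at lengths (45/4, -9/4); label the merged cluster QZ
  updated: d(C,QZ)=67/2, d(E,QZ)=12, d(H,QZ)=35, d(N,QZ)=63/2, d(QZ,R)=34, d(QZ,W)=41/2
iteration 2: select C,W (d=10, Q=-215); attach at lengths (54/5, -4/5); label the merged cluster CW
  updated: d(CW,E)=37/2, d(CW,H)=13/2, d(CW,N)=59/2, d(CW,QZ)=22, d(CW,R)=21
iteration 3: select CW,H (d=13/2, Q=-176); attach at lengths (19/8, 33/8); label the merged cluster CHW
  updated: d(CHW,E)=15/2, d(CHW,N)=32, d(CHW,QZ)=101/4, d(CHW,R)=67/4
iteration 4: select N,QZ (d=63/2, Q=-531/4); attach at lengths (155/8, 97/8); label the merged cluster NQZ
  updated: d(CHW,NQZ)=103/8, d(E,NQZ)=33/4, d(NQZ,R)=55/4
iteration 5: select CHW,NQZ (d=103/8, Q=-185/4); attach at lengths (7, 47/8); label the merged cluster CHNQWZ
  updated: d(CHNQWZ,E)=23/16, d(CHNQWZ,R)=141/16
iteration 6: select CHNQWZ,E (d=23/16, Q=-61/4); attach at lengths (21/8, -19/16); label the merged cluster CEHNQWZ
  updated: d(CEHNQWZ,R)=99/16
iteration 7: select CEHNQWZ,R (d=99/16); attach at lengths (99/32, 99/32); label the merged cluster CEHNQRWZ
final tree: (((((C:54/5,W:-4/5):19/8,H:33/8):7,(N:155/8,(Q:45/4,Z:-9/4):97/8):47/8):21/8,E:-19/16):99/32,R:99/32)
total length: 155/2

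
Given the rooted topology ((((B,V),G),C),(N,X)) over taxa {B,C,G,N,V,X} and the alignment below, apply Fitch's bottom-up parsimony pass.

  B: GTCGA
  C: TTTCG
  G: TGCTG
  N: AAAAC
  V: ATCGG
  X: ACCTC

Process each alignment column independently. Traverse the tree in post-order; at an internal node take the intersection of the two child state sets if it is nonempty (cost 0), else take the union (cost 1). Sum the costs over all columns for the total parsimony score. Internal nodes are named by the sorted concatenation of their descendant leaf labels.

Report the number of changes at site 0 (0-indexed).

3

site 0, node BV: B={G} ∪ V={A} → {A,G} (+1)
site 0, node BGV: BV={A,G} ∪ G={T} → {A,G,T} (+1)
site 0, node BCGV: BGV={A,G,T} ∩ C={T} → {T} (+0)
site 0, node NX: N={A} ∩ X={A} → {A} (+0)
site 0, node BCGNVX: BCGV={T} ∪ NX={A} → {A,T} (+1)
site 1, node BV: B={T} ∩ V={T} → {T} (+0)
site 1, node BGV: BV={T} ∪ G={G} → {G,T} (+1)
site 1, node BCGV: BGV={G,T} ∩ C={T} → {T} (+0)
site 1, node NX: N={A} ∪ X={C} → {A,C} (+1)
site 1, node BCGNVX: BCGV={T} ∪ NX={A,C} → {A,C,T} (+1)
site 2, node BV: B={C} ∩ V={C} → {C} (+0)
site 2, node BGV: BV={C} ∩ G={C} → {C} (+0)
site 2, node BCGV: BGV={C} ∪ C={T} → {C,T} (+1)
site 2, node NX: N={A} ∪ X={C} → {A,C} (+1)
site 2, node BCGNVX: BCGV={C,T} ∩ NX={A,C} → {C} (+0)
site 3, node BV: B={G} ∩ V={G} → {G} (+0)
site 3, node BGV: BV={G} ∪ G={T} → {G,T} (+1)
site 3, node BCGV: BGV={G,T} ∪ C={C} → {C,G,T} (+1)
site 3, node NX: N={A} ∪ X={T} → {A,T} (+1)
site 3, node BCGNVX: BCGV={C,G,T} ∩ NX={A,T} → {T} (+0)
site 4, node BV: B={A} ∪ V={G} → {A,G} (+1)
site 4, node BGV: BV={A,G} ∩ G={G} → {G} (+0)
site 4, node BCGV: BGV={G} ∩ C={G} → {G} (+0)
site 4, node NX: N={C} ∩ X={C} → {C} (+0)
site 4, node BCGNVX: BCGV={G} ∪ NX={C} → {C,G} (+1)
per-site changes: [3, 3, 2, 3, 2]; total = 13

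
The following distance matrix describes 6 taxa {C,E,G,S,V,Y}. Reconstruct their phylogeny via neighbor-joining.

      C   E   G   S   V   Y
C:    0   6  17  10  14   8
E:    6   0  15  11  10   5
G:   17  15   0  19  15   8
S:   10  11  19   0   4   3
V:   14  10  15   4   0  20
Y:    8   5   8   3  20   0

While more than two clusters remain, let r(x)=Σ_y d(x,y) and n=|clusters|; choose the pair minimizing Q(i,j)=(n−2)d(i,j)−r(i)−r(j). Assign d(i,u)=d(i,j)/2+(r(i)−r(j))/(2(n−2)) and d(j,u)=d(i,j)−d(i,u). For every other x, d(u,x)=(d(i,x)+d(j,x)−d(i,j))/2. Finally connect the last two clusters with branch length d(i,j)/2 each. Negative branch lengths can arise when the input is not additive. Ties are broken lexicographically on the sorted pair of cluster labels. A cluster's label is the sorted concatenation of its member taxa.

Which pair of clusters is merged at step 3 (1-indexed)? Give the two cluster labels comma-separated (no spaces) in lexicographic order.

step 1: merge (S,V) at d=4, Q=-94; branch lengths S→0, V→4; new cluster SV
  updated: d(C,SV)=10, d(E,SV)=17/2, d(G,SV)=15, d(SV,Y)=19/2
step 2: merge (G,Y) at d=8, Q=-123/2; branch lengths G→97/12, Y→-1/12; new cluster GY
  updated: d(C,GY)=17/2, d(E,GY)=6, d(GY,SV)=33/4
step 3: merge (C,E) at d=6, Q=-33; branch lengths C→4, E→2; new cluster CE
  updated: d(CE,GY)=17/4, d(CE,SV)=25/4
step 4: merge (CE,GY) at d=17/4, Q=-75/4; branch lengths CE→9/8, GY→25/8; new cluster CEGY
  updated: d(CEGY,SV)=41/8
step 5: merge (CEGY,SV) at d=41/8; branch lengths CEGY→41/16, SV→41/16; new cluster CEGSVY
final tree: (((C:4,E:2):9/8,(G:97/12,Y:-1/12):25/8):41/16,(S:0,V:4):41/16)
total length: 219/8

C,E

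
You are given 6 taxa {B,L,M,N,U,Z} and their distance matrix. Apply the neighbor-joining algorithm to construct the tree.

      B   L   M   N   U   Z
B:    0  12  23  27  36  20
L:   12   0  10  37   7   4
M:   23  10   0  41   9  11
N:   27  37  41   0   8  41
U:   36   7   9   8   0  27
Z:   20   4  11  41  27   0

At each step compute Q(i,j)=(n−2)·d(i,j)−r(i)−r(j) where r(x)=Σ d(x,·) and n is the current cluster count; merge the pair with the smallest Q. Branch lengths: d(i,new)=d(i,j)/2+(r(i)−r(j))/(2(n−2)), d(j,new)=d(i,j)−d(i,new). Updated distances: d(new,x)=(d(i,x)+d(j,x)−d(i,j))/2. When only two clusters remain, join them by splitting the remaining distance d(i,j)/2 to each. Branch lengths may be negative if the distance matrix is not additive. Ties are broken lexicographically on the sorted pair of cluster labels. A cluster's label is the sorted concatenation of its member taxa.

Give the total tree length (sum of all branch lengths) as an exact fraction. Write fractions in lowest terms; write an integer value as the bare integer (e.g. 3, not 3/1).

199/4

1. join N+U (d=8, Q=-209) ⇒ NU; edges |N|=99/8, |U|=-35/8
  updated: d(B,NU)=55/2, d(L,NU)=18, d(M,NU)=21, d(NU,Z)=30
2. join M+NU (d=21, Q=-197/2) ⇒ MNU; edges |M|=21/4, |NU|=63/4
  updated: d(B,MNU)=59/4, d(L,MNU)=7/2, d(MNU,Z)=10
3. join B+MNU (d=59/4, Q=-91/2) ⇒ BMNU; edges |B|=12, |MNU|=11/4
  updated: d(BMNU,L)=3/8, d(BMNU,Z)=61/8
4. join BMNU+L (d=3/8, Q=-12) ⇒ BLMNU; edges |BMNU|=2, |L|=-13/8
  updated: d(BLMNU,Z)=45/8
5. join BLMNU+Z (d=45/8) ⇒ BLMNUZ; edges |BLMNU|=45/16, |Z|=45/16
final tree: (((B:12,(M:21/4,(N:99/8,U:-35/8):63/4):11/4):2,L:-13/8):45/16,Z:45/16)
total length: 199/4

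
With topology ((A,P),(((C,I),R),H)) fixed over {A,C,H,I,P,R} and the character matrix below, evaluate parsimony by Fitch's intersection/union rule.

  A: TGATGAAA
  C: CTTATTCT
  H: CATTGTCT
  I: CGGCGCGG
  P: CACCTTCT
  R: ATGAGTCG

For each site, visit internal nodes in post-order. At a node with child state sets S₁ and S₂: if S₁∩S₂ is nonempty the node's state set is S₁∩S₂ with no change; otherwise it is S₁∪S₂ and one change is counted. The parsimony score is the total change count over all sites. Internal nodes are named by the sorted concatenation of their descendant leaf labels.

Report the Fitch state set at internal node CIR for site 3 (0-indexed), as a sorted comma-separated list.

A

site 0, node AP: A={T} ∪ P={C} → {C,T} (+1)
site 0, node CI: C={C} ∩ I={C} → {C} (+0)
site 0, node CIR: CI={C} ∪ R={A} → {A,C} (+1)
site 0, node CHIR: CIR={A,C} ∩ H={C} → {C} (+0)
site 0, node ACHIPR: AP={C,T} ∩ CHIR={C} → {C} (+0)
site 1, node AP: A={G} ∪ P={A} → {A,G} (+1)
site 1, node CI: C={T} ∪ I={G} → {G,T} (+1)
site 1, node CIR: CI={G,T} ∩ R={T} → {T} (+0)
site 1, node CHIR: CIR={T} ∪ H={A} → {A,T} (+1)
site 1, node ACHIPR: AP={A,G} ∩ CHIR={A,T} → {A} (+0)
site 2, node AP: A={A} ∪ P={C} → {A,C} (+1)
site 2, node CI: C={T} ∪ I={G} → {G,T} (+1)
site 2, node CIR: CI={G,T} ∩ R={G} → {G} (+0)
site 2, node CHIR: CIR={G} ∪ H={T} → {G,T} (+1)
site 2, node ACHIPR: AP={A,C} ∪ CHIR={G,T} → {A,C,G,T} (+1)
site 3, node AP: A={T} ∪ P={C} → {C,T} (+1)
site 3, node CI: C={A} ∪ I={C} → {A,C} (+1)
site 3, node CIR: CI={A,C} ∩ R={A} → {A} (+0)
site 3, node CHIR: CIR={A} ∪ H={T} → {A,T} (+1)
site 3, node ACHIPR: AP={C,T} ∩ CHIR={A,T} → {T} (+0)
site 4, node AP: A={G} ∪ P={T} → {G,T} (+1)
site 4, node CI: C={T} ∪ I={G} → {G,T} (+1)
site 4, node CIR: CI={G,T} ∩ R={G} → {G} (+0)
site 4, node CHIR: CIR={G} ∩ H={G} → {G} (+0)
site 4, node ACHIPR: AP={G,T} ∩ CHIR={G} → {G} (+0)
site 5, node AP: A={A} ∪ P={T} → {A,T} (+1)
site 5, node CI: C={T} ∪ I={C} → {C,T} (+1)
site 5, node CIR: CI={C,T} ∩ R={T} → {T} (+0)
site 5, node CHIR: CIR={T} ∩ H={T} → {T} (+0)
site 5, node ACHIPR: AP={A,T} ∩ CHIR={T} → {T} (+0)
site 6, node AP: A={A} ∪ P={C} → {A,C} (+1)
site 6, node CI: C={C} ∪ I={G} → {C,G} (+1)
site 6, node CIR: CI={C,G} ∩ R={C} → {C} (+0)
site 6, node CHIR: CIR={C} ∩ H={C} → {C} (+0)
site 6, node ACHIPR: AP={A,C} ∩ CHIR={C} → {C} (+0)
site 7, node AP: A={A} ∪ P={T} → {A,T} (+1)
site 7, node CI: C={T} ∪ I={G} → {G,T} (+1)
site 7, node CIR: CI={G,T} ∩ R={G} → {G} (+0)
site 7, node CHIR: CIR={G} ∪ H={T} → {G,T} (+1)
site 7, node ACHIPR: AP={A,T} ∩ CHIR={G,T} → {T} (+0)
per-site changes: [2, 3, 4, 3, 2, 2, 2, 3]; total = 21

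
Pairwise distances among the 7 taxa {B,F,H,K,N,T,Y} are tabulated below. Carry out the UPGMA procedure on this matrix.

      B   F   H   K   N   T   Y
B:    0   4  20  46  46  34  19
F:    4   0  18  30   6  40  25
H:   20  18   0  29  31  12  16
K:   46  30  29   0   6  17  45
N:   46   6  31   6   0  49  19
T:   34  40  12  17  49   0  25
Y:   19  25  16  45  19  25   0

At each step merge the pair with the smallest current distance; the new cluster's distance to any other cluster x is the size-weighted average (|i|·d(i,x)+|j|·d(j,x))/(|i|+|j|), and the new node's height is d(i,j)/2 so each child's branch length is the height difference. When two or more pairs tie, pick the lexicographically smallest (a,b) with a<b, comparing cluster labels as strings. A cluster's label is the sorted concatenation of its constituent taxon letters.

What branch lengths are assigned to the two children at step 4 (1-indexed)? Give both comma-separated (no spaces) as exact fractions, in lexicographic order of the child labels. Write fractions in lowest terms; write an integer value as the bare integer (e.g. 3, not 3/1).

17/4,41/4

1. join B+F (d=4) ⇒ BF; edges |B|=2, |F|=2
  updated: d(BF,H)=19, d(BF,K)=38, d(BF,N)=26, d(BF,T)=37, d(BF,Y)=22
2. join K+N (d=6) ⇒ KN; edges |K|=3, |N|=3
  updated: d(BF,KN)=32, d(H,KN)=30, d(KN,T)=33, d(KN,Y)=32
3. join H+T (d=12) ⇒ HT; edges |H|=6, |T|=6
  updated: d(BF,HT)=28, d(HT,KN)=63/2, d(HT,Y)=41/2
4. join HT+Y (d=41/2) ⇒ HTY; edges |HT|=17/4, |Y|=41/4
  updated: d(BF,HTY)=26, d(HTY,KN)=95/3
5. join BF+HTY (d=26) ⇒ BFHTY; edges |BF|=11, |HTY|=11/4
  updated: d(BFHTY,KN)=159/5
6. join BFHTY+KN (d=159/5) ⇒ BFHKNTY; edges |BFHTY|=29/10, |KN|=129/10
final tree: (((B:2,F:2):11,((H:6,T:6):17/4,Y:41/4):11/4):29/10,(K:3,N:3):129/10)
total length: 1321/20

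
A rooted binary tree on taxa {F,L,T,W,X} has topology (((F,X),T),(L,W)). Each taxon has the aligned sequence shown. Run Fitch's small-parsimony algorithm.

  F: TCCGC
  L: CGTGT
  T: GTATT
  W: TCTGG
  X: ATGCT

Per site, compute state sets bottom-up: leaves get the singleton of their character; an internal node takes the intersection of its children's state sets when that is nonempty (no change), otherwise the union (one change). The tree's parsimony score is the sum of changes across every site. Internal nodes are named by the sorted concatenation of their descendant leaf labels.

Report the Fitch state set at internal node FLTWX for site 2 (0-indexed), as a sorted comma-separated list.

A,C,G,T

FX@0: {T} ∪ {A} = {A,T} (union, +1)
FTX@0: {A,T} ∪ {G} = {A,G,T} (union, +1)
LW@0: {C} ∪ {T} = {C,T} (union, +1)
FLTWX@0: {A,G,T} ∩ {C,T} = {T} (intersection, +0)
FX@1: {C} ∪ {T} = {C,T} (union, +1)
FTX@1: {C,T} ∩ {T} = {T} (intersection, +0)
LW@1: {G} ∪ {C} = {C,G} (union, +1)
FLTWX@1: {T} ∪ {C,G} = {C,G,T} (union, +1)
FX@2: {C} ∪ {G} = {C,G} (union, +1)
FTX@2: {C,G} ∪ {A} = {A,C,G} (union, +1)
LW@2: {T} ∩ {T} = {T} (intersection, +0)
FLTWX@2: {A,C,G} ∪ {T} = {A,C,G,T} (union, +1)
FX@3: {G} ∪ {C} = {C,G} (union, +1)
FTX@3: {C,G} ∪ {T} = {C,G,T} (union, +1)
LW@3: {G} ∩ {G} = {G} (intersection, +0)
FLTWX@3: {C,G,T} ∩ {G} = {G} (intersection, +0)
FX@4: {C} ∪ {T} = {C,T} (union, +1)
FTX@4: {C,T} ∩ {T} = {T} (intersection, +0)
LW@4: {T} ∪ {G} = {G,T} (union, +1)
FLTWX@4: {T} ∩ {G,T} = {T} (intersection, +0)
per-site changes: [3, 3, 3, 2, 2]; total = 13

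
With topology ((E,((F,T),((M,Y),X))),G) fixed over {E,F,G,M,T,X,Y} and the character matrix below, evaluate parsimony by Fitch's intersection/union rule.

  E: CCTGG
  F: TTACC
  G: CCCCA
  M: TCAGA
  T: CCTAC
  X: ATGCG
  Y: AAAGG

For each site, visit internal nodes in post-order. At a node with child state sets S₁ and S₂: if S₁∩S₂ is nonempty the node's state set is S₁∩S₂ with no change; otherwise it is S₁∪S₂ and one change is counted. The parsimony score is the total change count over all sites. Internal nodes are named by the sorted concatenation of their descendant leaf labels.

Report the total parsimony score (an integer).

16

site 0, node FT: F={T} ∪ T={C} → {C,T} (+1)
site 0, node MY: M={T} ∪ Y={A} → {A,T} (+1)
site 0, node MXY: MY={A,T} ∩ X={A} → {A} (+0)
site 0, node FMTXY: FT={C,T} ∪ MXY={A} → {A,C,T} (+1)
site 0, node EFMTXY: E={C} ∩ FMTXY={A,C,T} → {C} (+0)
site 0, node EFGMTXY: EFMTXY={C} ∩ G={C} → {C} (+0)
site 1, node FT: F={T} ∪ T={C} → {C,T} (+1)
site 1, node MY: M={C} ∪ Y={A} → {A,C} (+1)
site 1, node MXY: MY={A,C} ∪ X={T} → {A,C,T} (+1)
site 1, node FMTXY: FT={C,T} ∩ MXY={A,C,T} → {C,T} (+0)
site 1, node EFMTXY: E={C} ∩ FMTXY={C,T} → {C} (+0)
site 1, node EFGMTXY: EFMTXY={C} ∩ G={C} → {C} (+0)
site 2, node FT: F={A} ∪ T={T} → {A,T} (+1)
site 2, node MY: M={A} ∩ Y={A} → {A} (+0)
site 2, node MXY: MY={A} ∪ X={G} → {A,G} (+1)
site 2, node FMTXY: FT={A,T} ∩ MXY={A,G} → {A} (+0)
site 2, node EFMTXY: E={T} ∪ FMTXY={A} → {A,T} (+1)
site 2, node EFGMTXY: EFMTXY={A,T} ∪ G={C} → {A,C,T} (+1)
site 3, node FT: F={C} ∪ T={A} → {A,C} (+1)
site 3, node MY: M={G} ∩ Y={G} → {G} (+0)
site 3, node MXY: MY={G} ∪ X={C} → {C,G} (+1)
site 3, node FMTXY: FT={A,C} ∩ MXY={C,G} → {C} (+0)
site 3, node EFMTXY: E={G} ∪ FMTXY={C} → {C,G} (+1)
site 3, node EFGMTXY: EFMTXY={C,G} ∩ G={C} → {C} (+0)
site 4, node FT: F={C} ∩ T={C} → {C} (+0)
site 4, node MY: M={A} ∪ Y={G} → {A,G} (+1)
site 4, node MXY: MY={A,G} ∩ X={G} → {G} (+0)
site 4, node FMTXY: FT={C} ∪ MXY={G} → {C,G} (+1)
site 4, node EFMTXY: E={G} ∩ FMTXY={C,G} → {G} (+0)
site 4, node EFGMTXY: EFMTXY={G} ∪ G={A} → {A,G} (+1)
per-site changes: [3, 3, 4, 3, 3]; total = 16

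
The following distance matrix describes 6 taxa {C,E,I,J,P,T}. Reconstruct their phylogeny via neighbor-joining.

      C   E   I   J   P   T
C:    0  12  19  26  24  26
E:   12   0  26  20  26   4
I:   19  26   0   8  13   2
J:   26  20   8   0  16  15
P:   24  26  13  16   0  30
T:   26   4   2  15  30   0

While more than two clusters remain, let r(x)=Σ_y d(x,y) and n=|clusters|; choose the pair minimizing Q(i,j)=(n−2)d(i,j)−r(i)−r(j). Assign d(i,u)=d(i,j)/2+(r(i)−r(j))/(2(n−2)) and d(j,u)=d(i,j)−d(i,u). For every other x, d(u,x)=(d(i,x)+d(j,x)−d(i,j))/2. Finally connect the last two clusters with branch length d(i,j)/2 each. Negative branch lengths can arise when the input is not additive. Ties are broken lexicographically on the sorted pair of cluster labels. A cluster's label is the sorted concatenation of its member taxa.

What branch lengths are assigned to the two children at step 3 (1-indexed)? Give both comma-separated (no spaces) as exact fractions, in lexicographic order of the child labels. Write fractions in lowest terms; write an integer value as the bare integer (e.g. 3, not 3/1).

87/16,25/16

iteration 1: select E,T (d=4, Q=-149); attach at lengths (27/8, 5/8); label the merged cluster ET
  updated: d(C,ET)=17, d(ET,I)=12, d(ET,J)=31/2, d(ET,P)=26
iteration 2: select C,ET (d=17, Q=-211/2); attach at lengths (133/12, 71/12); label the merged cluster CET
  updated: d(CET,I)=7, d(CET,J)=49/4, d(CET,P)=33/2
iteration 3: select CET,I (d=7, Q=-199/4); attach at lengths (87/16, 25/16); label the merged cluster CEIT
  updated: d(CEIT,J)=53/8, d(CEIT,P)=45/4
iteration 4: select CEIT,J (d=53/8, Q=-271/8); attach at lengths (15/16, 91/16); label the merged cluster CEIJT
  updated: d(CEIJT,P)=165/16
iteration 5: select CEIJT,P (d=165/16); attach at lengths (165/32, 165/32); label the merged cluster CEIJPT
final tree: ((((C:133/12,(E:27/8,T:5/8):71/12):87/16,I:25/16):15/16,J:91/16):165/32,P:165/32)
total length: 719/16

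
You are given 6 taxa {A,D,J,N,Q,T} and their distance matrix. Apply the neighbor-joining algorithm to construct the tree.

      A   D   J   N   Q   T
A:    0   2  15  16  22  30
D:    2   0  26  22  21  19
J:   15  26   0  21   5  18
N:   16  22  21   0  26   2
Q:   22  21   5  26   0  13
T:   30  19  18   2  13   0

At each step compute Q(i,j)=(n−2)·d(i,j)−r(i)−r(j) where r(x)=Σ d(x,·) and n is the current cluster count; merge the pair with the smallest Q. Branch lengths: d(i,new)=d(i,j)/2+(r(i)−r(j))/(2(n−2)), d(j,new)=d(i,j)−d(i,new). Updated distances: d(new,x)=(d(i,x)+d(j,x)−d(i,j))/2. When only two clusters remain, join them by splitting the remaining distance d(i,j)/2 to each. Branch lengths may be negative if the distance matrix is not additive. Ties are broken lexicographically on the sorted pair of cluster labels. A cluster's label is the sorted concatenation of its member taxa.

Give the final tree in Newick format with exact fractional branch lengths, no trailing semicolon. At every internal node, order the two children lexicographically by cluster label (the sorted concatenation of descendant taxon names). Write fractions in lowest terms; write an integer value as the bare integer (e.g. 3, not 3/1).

((((A:3/8,D:13/8):85/8,(N:11/4,T:-3/4):73/8):55/8,J:9/4):11/8,Q:11/8)

1. join A+D (d=2, Q=-167) ⇒ AD; edges |A|=3/8, |D|=13/8
  updated: d(AD,J)=39/2, d(AD,N)=18, d(AD,Q)=41/2, d(AD,T)=47/2
2. join N+T (d=2, Q=-235/2) ⇒ NT; edges |N|=11/4, |T|=-3/4
  updated: d(AD,NT)=79/4, d(J,NT)=37/2, d(NT,Q)=37/2
3. join AD+NT (d=79/4, Q=-77) ⇒ ADNT; edges |AD|=85/8, |NT|=73/8
  updated: d(ADNT,J)=73/8, d(ADNT,Q)=77/8
4. join ADNT+J (d=73/8, Q=-95/4) ⇒ ADJNT; edges |ADNT|=55/8, |J|=9/4
  updated: d(ADJNT,Q)=11/4
5. join ADJNT+Q (d=11/4) ⇒ ADJNQT; edges |ADJNT|=11/8, |Q|=11/8
final tree: ((((A:3/8,D:13/8):85/8,(N:11/4,T:-3/4):73/8):55/8,J:9/4):11/8,Q:11/8)
total length: 285/8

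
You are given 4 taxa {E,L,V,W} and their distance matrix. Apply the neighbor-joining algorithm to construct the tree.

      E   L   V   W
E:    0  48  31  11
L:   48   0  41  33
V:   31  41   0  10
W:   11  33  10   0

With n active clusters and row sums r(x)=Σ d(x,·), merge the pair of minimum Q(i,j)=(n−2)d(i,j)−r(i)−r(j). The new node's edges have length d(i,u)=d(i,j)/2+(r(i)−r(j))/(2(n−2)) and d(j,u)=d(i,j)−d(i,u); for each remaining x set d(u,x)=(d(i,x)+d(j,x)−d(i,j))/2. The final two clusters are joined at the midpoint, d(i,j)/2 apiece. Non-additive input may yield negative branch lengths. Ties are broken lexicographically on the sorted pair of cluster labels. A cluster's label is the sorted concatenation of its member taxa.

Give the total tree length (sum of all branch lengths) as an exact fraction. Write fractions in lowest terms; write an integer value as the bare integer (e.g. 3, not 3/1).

113/2

step 1: merge (E,W) at d=11, Q=-122; branch lengths E→29/2, W→-7/2; new cluster EW
  updated: d(EW,L)=35, d(EW,V)=15
step 2: merge (EW,L) at d=35, Q=-91; branch lengths EW→9/2, L→61/2; new cluster ELW
  updated: d(ELW,V)=21/2
step 3: merge (ELW,V) at d=21/2; branch lengths ELW→21/4, V→21/4; new cluster ELVW
final tree: (((E:29/2,W:-7/2):9/2,L:61/2):21/4,V:21/4)
total length: 113/2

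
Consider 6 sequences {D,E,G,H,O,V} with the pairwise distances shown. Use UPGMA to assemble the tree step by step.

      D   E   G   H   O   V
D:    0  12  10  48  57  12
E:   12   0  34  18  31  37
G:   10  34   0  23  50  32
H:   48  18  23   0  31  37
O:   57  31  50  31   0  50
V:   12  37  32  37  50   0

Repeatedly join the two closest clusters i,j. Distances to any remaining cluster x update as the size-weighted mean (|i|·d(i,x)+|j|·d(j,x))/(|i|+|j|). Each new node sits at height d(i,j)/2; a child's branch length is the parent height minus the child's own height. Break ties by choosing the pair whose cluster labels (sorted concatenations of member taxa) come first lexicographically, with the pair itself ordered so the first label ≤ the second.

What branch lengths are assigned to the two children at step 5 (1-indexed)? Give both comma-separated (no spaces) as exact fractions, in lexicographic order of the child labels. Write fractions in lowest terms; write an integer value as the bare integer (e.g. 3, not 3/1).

25/3,23/6

1. join D+G (d=10) ⇒ DG; edges |D|=5, |G|=5
  updated: d(DG,E)=23, d(DG,H)=71/2, d(DG,O)=107/2, d(DG,V)=22
2. join E+H (d=18) ⇒ EH; edges |E|=9, |H|=9
  updated: d(DG,EH)=117/4, d(EH,O)=31, d(EH,V)=37
3. join DG+V (d=22) ⇒ DGV; edges |DG|=6, |V|=11
  updated: d(DGV,EH)=191/6, d(DGV,O)=157/3
4. join EH+O (d=31) ⇒ EHO; edges |EH|=13/2, |O|=31/2
  updated: d(DGV,EHO)=116/3
5. join DGV+EHO (d=116/3) ⇒ DEGHOV; edges |DGV|=25/3, |EHO|=23/6
final tree: (((D:5,G:5):6,V:11):25/3,((E:9,H:9):13/2,O:31/2):23/6)
total length: 475/6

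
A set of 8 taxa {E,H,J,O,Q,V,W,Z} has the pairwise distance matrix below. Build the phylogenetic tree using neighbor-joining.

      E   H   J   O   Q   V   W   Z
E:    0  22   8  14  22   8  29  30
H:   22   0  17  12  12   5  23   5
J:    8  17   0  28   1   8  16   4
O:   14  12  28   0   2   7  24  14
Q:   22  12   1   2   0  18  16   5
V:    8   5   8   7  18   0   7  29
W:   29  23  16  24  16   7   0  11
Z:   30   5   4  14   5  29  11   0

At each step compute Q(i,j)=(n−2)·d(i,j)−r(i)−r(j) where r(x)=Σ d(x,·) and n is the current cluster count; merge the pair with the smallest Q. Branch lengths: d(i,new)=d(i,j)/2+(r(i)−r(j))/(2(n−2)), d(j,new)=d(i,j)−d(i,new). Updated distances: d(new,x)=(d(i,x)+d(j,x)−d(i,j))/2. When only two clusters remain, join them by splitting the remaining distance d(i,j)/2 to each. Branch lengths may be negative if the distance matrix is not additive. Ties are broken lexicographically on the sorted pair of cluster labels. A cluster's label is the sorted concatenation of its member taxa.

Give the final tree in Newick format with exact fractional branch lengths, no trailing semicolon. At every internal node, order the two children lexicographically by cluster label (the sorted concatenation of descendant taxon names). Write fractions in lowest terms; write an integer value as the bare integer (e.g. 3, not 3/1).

step 1: merge (E,J) at d=8, Q=-167; branch lengths E→33/4, J→-1/4; new cluster EJ
  updated: d(EJ,H)=31/2, d(EJ,O)=17, d(EJ,Q)=15/2, d(EJ,V)=4, d(EJ,W)=37/2, d(EJ,Z)=13
step 2: merge (V,W) at d=7, Q=-269/2; branch lengths V→11/20, W→129/20; new cluster VW
  updated: d(EJ,VW)=31/4, d(H,VW)=21/2, d(O,VW)=12, d(Q,VW)=27/2, d(VW,Z)=33/2
step 3: merge (EJ,VW) at d=31/4, Q=-90; branch lengths EJ→63/16, VW→61/16; new cluster EJVW
  updated: d(EJVW,H)=73/8, d(EJVW,O)=85/8, d(EJVW,Q)=53/8, d(EJVW,Z)=87/8
step 4: merge (O,Q) at d=2, Q=-233/4; branch lengths O→19/6, Q→-7/6; new cluster OQ
  updated: d(EJVW,OQ)=61/8, d(H,OQ)=11, d(OQ,Z)=17/2
step 5: merge (EJVW,OQ) at d=61/8, Q=-79/2; branch lengths EJVW→63/16, OQ→59/16; new cluster EJOQVW
  updated: d(EJOQVW,H)=25/4, d(EJOQVW,Z)=47/8
step 6: merge (EJOQVW,H) at d=25/4, Q=-137/8; branch lengths EJOQVW→57/16, H→43/16; new cluster EHJOQVW
  updated: d(EHJOQVW,Z)=37/16
step 7: merge (EHJOQVW,Z) at d=37/16; branch lengths EHJOQVW→37/32, Z→37/32; new cluster EHJOQVWZ
final tree: (((((E:33/4,J:-1/4):63/16,(V:11/20,W:129/20):61/16):63/16,(O:19/6,Q:-7/6):59/16):57/16,H:43/16):37/32,Z:37/32)
total length: 655/16

(((((E:33/4,J:-1/4):63/16,(V:11/20,W:129/20):61/16):63/16,(O:19/6,Q:-7/6):59/16):57/16,H:43/16):37/32,Z:37/32)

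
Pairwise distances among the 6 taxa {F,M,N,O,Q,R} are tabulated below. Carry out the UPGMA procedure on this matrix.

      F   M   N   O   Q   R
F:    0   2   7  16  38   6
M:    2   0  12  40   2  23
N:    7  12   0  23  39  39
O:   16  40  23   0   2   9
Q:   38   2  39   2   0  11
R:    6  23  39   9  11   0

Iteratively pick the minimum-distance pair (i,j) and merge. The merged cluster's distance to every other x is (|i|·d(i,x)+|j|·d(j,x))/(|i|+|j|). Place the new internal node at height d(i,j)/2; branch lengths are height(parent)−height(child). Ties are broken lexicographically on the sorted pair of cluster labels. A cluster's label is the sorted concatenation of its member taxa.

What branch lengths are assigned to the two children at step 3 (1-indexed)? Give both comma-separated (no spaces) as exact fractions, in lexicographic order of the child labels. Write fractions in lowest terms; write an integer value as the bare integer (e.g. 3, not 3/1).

step 1: merge (F,M) at d=2; branch lengths F→1, M→1; new cluster FM
  updated: d(FM,N)=19/2, d(FM,O)=28, d(FM,Q)=20, d(FM,R)=29/2
step 2: merge (O,Q) at d=2; branch lengths O→1, Q→1; new cluster OQ
  updated: d(FM,OQ)=24, d(N,OQ)=31, d(OQ,R)=10
step 3: merge (FM,N) at d=19/2; branch lengths FM→15/4, N→19/4; new cluster FMN
  updated: d(FMN,OQ)=79/3, d(FMN,R)=68/3
step 4: merge (OQ,R) at d=10; branch lengths OQ→4, R→5; new cluster OQR
  updated: d(FMN,OQR)=226/9
step 5: merge (FMN,OQR) at d=226/9; branch lengths FMN→281/36, OQR→68/9; new cluster FMNOQR
final tree: (((F:1,M:1):15/4,N:19/4):281/36,((O:1,Q:1):4,R:5):68/9)
total length: 1327/36

15/4,19/4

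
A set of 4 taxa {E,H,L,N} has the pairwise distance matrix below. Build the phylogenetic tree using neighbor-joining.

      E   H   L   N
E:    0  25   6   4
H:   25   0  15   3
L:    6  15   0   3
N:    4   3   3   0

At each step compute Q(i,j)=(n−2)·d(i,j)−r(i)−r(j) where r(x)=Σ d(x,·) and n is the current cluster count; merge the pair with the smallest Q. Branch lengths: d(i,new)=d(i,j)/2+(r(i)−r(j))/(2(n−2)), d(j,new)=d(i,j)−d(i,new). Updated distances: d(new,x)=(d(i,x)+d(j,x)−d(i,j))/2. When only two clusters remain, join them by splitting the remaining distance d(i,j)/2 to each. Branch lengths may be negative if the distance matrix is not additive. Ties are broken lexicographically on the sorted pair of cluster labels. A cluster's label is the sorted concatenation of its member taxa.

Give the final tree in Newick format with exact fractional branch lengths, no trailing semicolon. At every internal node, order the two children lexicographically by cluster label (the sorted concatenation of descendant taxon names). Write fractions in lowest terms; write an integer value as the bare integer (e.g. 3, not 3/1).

(((E:23/4,L:1/4):29/4,H:39/4):-27/8,N:-27/8)

iteration 1: select E,L (d=6, Q=-47); attach at lengths (23/4, 1/4); label the merged cluster EL
  updated: d(EL,H)=17, d(EL,N)=1/2
iteration 2: select EL,H (d=17, Q=-41/2); attach at lengths (29/4, 39/4); label the merged cluster EHL
  updated: d(EHL,N)=-27/4
iteration 3: select EHL,N (d=-27/4); attach at lengths (-27/8, -27/8); label the merged cluster EHLN
final tree: (((E:23/4,L:1/4):29/4,H:39/4):-27/8,N:-27/8)
total length: 65/4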